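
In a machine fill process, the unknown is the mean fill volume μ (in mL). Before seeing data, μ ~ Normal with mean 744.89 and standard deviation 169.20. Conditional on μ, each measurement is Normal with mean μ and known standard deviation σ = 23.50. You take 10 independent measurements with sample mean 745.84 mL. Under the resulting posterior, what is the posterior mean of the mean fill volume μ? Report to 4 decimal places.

745.8382

For Normal data with known variance σ², a Normal(μ₀, σ₀²) prior on μ is conjugate. Posterior precision = 1/σ₀² + n/σ²; posterior mean is the precision-weighted average of μ₀ and x̄.
n·x̄ = 10·745.84 = 7458.4.
σ₀² = 169.20² = 28628.64, σ² = 23.50² = 552.25; σ² + n·σ₀² = 552.25 + 10·28628.64 = 286838.65.
Posterior mean = (μ₀/σ₀² + n·x̄/σ²)/(1/σ₀² + n/σ²) = (σ²·μ₀ + σ₀²·n·x̄)/(σ² + n·σ₀²) = (552.25·744.89 + 28628.64·7458.4)/286838.65 = 213935214.0785/286838.65 = 745.8382.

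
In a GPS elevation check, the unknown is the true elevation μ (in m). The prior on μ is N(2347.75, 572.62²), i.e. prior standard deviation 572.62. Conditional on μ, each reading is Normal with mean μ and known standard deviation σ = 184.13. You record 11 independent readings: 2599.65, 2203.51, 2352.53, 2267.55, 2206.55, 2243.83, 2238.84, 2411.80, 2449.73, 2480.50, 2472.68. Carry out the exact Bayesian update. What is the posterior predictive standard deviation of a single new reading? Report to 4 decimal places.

For Normal data with known variance σ², a Normal(μ₀, σ₀²) prior on μ is conjugate. Posterior precision = 1/σ₀² + n/σ²; posterior mean is the precision-weighted average of μ₀ and x̄.
σ₀² = 572.62² = 327893.6644, σ² = 184.13² = 33903.8569; σ² + n·σ₀² = 33903.8569 + 11·327893.6644 = 3640734.1653.
Posterior precision = 1/σ₀² + n/σ² = 1/327893.6644 + 11/33903.8569 = (σ² + n·σ₀²)/(σ₀²σ²) = 3640734.1653/(327893.6644·33903.8569); posterior variance σₙ² = σ₀²σ²/(σ² + n·σ₀²) = 327893.6644·33903.8569/3640734.1653 = 3053.466518.
Predictive variance for one new observation = σₙ² + σ² = 327893.6644·33903.8569/3640734.1653 + 33903.8569 = σ²·(σ₀² + 3640734.1653)/3640734.1653 = 33903.8569·3968627.8297/3640734.1653 = 36957.323418; SD = √(33903.8569·3968627.8297/3640734.1653) = 192.2429.

192.2429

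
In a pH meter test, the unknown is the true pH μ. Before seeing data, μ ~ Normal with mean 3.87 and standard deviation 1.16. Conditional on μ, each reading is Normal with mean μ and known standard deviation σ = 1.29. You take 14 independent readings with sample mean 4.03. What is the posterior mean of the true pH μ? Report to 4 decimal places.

For Normal data with known variance σ², a Normal(μ₀, σ₀²) prior on μ is conjugate. Posterior precision = 1/σ₀² + n/σ²; posterior mean is the precision-weighted average of μ₀ and x̄.
n·x̄ = 14·4.03 = 56.42.
σ₀² = 1.16² = 1.3456, σ² = 1.29² = 1.6641; σ² + n·σ₀² = 1.6641 + 14·1.3456 = 20.5025.
Posterior mean = (μ₀/σ₀² + n·x̄/σ²)/(1/σ₀² + n/σ²) = (σ²·μ₀ + σ₀²·n·x̄)/(σ² + n·σ₀²) = (1.6641·3.87 + 1.3456·56.42)/20.5025 = 82.358819/20.5025 = 4.0170.

4.0170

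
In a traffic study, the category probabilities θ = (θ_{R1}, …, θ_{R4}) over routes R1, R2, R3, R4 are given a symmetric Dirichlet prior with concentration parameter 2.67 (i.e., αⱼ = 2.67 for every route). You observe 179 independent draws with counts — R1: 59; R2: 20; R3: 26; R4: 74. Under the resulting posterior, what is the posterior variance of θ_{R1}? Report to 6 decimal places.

0.001151

The Dirichlet prior is conjugate to the Multinomial likelihood: each posterior αⱼ = prior αⱼ + observed count nⱼ.
Posterior concentration: (61.67, 22.67, 28.67, 76.67), total = 189.68.
Var[θ_j] = α_j(Σα−α_j)/((Σα)²(Σα+1)) = 61.67·128.01/(189.68²·190.68) = 0.001151.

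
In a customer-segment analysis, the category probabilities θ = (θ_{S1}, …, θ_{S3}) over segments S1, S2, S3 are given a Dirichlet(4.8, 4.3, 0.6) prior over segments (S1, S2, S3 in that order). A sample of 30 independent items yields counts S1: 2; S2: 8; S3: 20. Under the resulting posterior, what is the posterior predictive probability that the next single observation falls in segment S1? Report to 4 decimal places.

0.1713

The Dirichlet prior is conjugate to the Multinomial likelihood: each posterior αⱼ = prior αⱼ + observed count nⱼ.
Posterior concentration: (6.8, 12.3, 20.6), total = 39.7.
P(next = S1 | data) = α_{S1}/Σα = 0.1713.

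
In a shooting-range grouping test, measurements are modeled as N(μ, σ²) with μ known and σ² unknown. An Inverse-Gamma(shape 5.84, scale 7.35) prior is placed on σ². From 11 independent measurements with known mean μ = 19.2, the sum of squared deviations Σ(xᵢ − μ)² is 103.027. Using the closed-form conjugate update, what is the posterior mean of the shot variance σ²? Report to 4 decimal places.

5.6928

With known mean μ and an Inverse-Gamma(α, β) prior on σ², the Normal likelihood is conjugate: posterior is Inv-Gamma(α + n/2, β + Σ(xᵢ−μ)²/2).
Posterior: Inv-Gamma(5.84 + 11/2, 7.35 + 103.027/2) = Inv-Gamma(11.34, 58.8635).
E[σ²|data] = β/(α−1) = 58.8635/10.34 = 5.6928.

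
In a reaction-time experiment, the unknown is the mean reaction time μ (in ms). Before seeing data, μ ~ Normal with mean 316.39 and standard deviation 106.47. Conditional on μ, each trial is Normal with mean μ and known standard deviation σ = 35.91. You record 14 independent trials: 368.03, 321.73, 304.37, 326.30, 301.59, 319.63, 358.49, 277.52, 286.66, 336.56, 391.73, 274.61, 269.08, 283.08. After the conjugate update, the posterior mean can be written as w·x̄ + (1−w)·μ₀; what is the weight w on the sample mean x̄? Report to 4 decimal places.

For Normal data with known variance σ², a Normal(μ₀, σ₀²) prior on μ is conjugate. Posterior precision = 1/σ₀² + n/σ²; posterior mean is the precision-weighted average of μ₀ and x̄.
σ₀² = 106.47² = 11335.8609, σ² = 35.91² = 1289.5281. Prior precision 1/σ₀² = 1/11335.8609; data precision n/σ² = 14/1289.5281.
w = (n/σ²)/(1/σ₀² + n/σ²) = n·σ₀²/(σ² + n·σ₀²) = 14·11335.8609/(1289.5281 + 14·11335.8609) = 158702.0526/159991.5807 = 0.9919.

0.9919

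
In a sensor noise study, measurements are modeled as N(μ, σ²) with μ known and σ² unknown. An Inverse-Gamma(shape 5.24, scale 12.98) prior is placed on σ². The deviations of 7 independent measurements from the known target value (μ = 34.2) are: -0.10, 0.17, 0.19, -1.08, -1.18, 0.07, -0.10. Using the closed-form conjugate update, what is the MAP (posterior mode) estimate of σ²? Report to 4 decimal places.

1.4686

With known mean μ and an Inverse-Gamma(α, β) prior on σ², the Normal likelihood is conjugate: posterior is Inv-Gamma(α + n/2, β + Σ(xᵢ−μ)²/2).
Σ(xᵢ−μ)² = (-0.10)² + (0.17)² + (0.19)² + (-1.08)² + (-1.18)² + (0.07)² + (-0.10)² = 2.6487.
Posterior: Inv-Gamma(5.24 + 7/2, 12.98 + 2.6487/2) = Inv-Gamma(8.74, 14.30435).
Mode = β/(α+1) = 14.30435/9.74 = 1.4686.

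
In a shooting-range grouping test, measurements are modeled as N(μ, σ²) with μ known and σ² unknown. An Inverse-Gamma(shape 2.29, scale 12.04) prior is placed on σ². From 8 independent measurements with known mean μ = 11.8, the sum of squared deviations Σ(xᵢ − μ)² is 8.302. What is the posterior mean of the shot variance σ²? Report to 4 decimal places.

3.0607

With known mean μ and an Inverse-Gamma(α, β) prior on σ², the Normal likelihood is conjugate: posterior is Inv-Gamma(α + n/2, β + Σ(xᵢ−μ)²/2).
Posterior: Inv-Gamma(2.29 + 8/2, 12.04 + 8.302/2) = Inv-Gamma(6.29, 16.1910).
E[σ²|data] = β/(α−1) = 16.1910/5.29 = 3.0607.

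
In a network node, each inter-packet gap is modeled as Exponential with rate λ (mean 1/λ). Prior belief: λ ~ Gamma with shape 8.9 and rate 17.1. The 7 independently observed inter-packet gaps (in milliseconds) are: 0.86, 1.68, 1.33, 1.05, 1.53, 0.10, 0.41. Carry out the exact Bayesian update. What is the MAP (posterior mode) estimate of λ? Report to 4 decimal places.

With a Gamma(shape α, rate β) prior on the exponential rate λ, the posterior after n observations with total T = Σxᵢ is Gamma(α+n, β+T).
Sum of observations T = 6.96 milliseconds; n = 7.
Posterior: Gamma(8.9+7, 17.1+6.96) = Gamma(15.9, 24.06).
Mode = (α−1)/β = 0.6193.

0.6193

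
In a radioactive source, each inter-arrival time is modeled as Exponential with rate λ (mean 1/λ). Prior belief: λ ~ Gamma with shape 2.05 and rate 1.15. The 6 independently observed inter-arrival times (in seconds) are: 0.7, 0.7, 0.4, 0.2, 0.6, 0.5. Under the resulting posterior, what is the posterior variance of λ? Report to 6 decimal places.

With a Gamma(shape α, rate β) prior on the exponential rate λ, the posterior after n observations with total T = Σxᵢ is Gamma(α+n, β+T).
Sum of observations T = 3.1 seconds; n = 6.
Posterior: Gamma(2.05+6, 1.15+3.1) = Gamma(8.05, 4.25).
Var = α/β² = 0.445675.

0.445675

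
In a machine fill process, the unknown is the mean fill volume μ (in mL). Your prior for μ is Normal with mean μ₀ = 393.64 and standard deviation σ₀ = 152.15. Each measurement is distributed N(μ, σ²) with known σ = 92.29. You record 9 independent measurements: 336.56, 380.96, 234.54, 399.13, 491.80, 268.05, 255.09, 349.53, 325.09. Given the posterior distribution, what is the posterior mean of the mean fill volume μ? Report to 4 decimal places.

340.0519

For Normal data with known variance σ², a Normal(μ₀, σ₀²) prior on μ is conjugate. Posterior precision = 1/σ₀² + n/σ²; posterior mean is the precision-weighted average of μ₀ and x̄.
Σxᵢ = 336.56 + 380.96 + 234.54 + 399.13 + 491.80 + 268.05 + 255.09 + 349.53 + 325.09 = 3040.75, so n·x̄ = 3040.75.
σ₀² = 152.15² = 23149.6225, σ² = 92.29² = 8517.4441; σ² + n·σ₀² = 8517.4441 + 9·23149.6225 = 216864.0466.
Posterior mean = (μ₀/σ₀² + n·x̄/σ²)/(1/σ₀² + n/σ²) = (σ²·μ₀ + σ₀²·n·x̄)/(σ² + n·σ₀²) = (8517.4441·393.64 + 23149.6225·3040.75)/216864.0466 = 73745021.312399/216864.0466 = 340.0519.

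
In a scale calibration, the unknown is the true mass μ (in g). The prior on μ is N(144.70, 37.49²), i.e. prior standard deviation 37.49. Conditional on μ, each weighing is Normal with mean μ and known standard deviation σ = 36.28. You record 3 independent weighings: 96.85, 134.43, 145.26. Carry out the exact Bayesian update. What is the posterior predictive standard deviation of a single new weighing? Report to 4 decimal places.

40.6277

For Normal data with known variance σ², a Normal(μ₀, σ₀²) prior on μ is conjugate. Posterior precision = 1/σ₀² + n/σ²; posterior mean is the precision-weighted average of μ₀ and x̄.
σ₀² = 37.49² = 1405.5001, σ² = 36.28² = 1316.2384; σ² + n·σ₀² = 1316.2384 + 3·1405.5001 = 5532.7387.
Posterior precision = 1/σ₀² + n/σ² = 1/1405.5001 + 3/1316.2384 = (σ² + n·σ₀²)/(σ₀²σ²) = 5532.7387/(1405.5001·1316.2384); posterior variance σₙ² = σ₀²σ²/(σ² + n·σ₀²) = 1405.5001·1316.2384/5532.7387 = 334.368439.
Predictive variance for one new observation = σₙ² + σ² = 1405.5001·1316.2384/5532.7387 + 1316.2384 = σ²·(σ₀² + 5532.7387)/5532.7387 = 1316.2384·6938.2388/5532.7387 = 1650.606839; SD = √(1316.2384·6938.2388/5532.7387) = 40.6277.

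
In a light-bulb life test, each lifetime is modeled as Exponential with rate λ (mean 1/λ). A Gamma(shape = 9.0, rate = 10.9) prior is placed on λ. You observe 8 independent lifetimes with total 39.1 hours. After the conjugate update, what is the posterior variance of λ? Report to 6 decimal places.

With a Gamma(shape α, rate β) prior on the exponential rate λ, the posterior after n observations with total T = Σxᵢ is Gamma(α+n, β+T).
Posterior: Gamma(9.0+8, 10.9+39.1) = Gamma(17.0, 50.0).
Var = α/β² = 0.006800.

0.006800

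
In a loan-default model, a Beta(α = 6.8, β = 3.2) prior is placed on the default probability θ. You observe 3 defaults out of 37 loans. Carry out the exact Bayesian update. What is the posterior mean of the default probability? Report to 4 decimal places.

The Beta prior is conjugate to a Binomial/Bernoulli likelihood; the update adds successes to α and failures to β.
Posterior: Beta(α+k, β+n−k) = Beta(6.8+3, 3.2+34) = Beta(9.8, 37.2).
Posterior mean = α/(α+β) = 9.8/47.0 = 0.2085.

0.2085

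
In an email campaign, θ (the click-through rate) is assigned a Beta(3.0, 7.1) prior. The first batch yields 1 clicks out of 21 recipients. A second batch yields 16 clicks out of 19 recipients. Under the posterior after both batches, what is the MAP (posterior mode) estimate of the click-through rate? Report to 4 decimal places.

The Beta prior is conjugate to a Binomial/Bernoulli likelihood; the update adds successes to α and failures to β.
After batch 1: Beta(3.0+1, 7.1+20) = Beta(4.0, 27.1).
After batch 2: Beta(4.0+16, 27.1+3) = Beta(20.0, 30.1).
Mode of Beta(a,b) for a,b>1 is (a−1)/(a+b−2) = 19.0/48.1 = 0.3950.

0.3950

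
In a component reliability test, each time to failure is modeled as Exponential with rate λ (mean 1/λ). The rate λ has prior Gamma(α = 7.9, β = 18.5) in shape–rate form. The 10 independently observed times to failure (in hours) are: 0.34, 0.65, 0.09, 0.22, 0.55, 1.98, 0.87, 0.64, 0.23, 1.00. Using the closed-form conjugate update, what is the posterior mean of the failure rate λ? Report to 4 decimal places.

0.7140

With a Gamma(shape α, rate β) prior on the exponential rate λ, the posterior after n observations with total T = Σxᵢ is Gamma(α+n, β+T).
Sum of observations T = 6.57 hours; n = 10.
Posterior: Gamma(7.9+10, 18.5+6.57) = Gamma(17.9, 25.07).
Posterior mean of λ = α/β = 17.9/25.07 = 0.7140.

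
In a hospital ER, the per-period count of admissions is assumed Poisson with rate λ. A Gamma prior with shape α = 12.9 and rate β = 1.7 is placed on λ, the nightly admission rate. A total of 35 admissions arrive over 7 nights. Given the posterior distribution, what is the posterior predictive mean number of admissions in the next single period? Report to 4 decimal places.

5.5057

With a Gamma(shape α, rate β) prior, the Poisson likelihood is conjugate: the posterior is Gamma(α + ΣXᵢ, β + n).
Posterior: Gamma(α+S, β+n) = Gamma(12.9+35, 1.7+7) = Gamma(47.9, 8.7).
The predictive distribution for one future period is NegBinom with mean α/β = 5.5057.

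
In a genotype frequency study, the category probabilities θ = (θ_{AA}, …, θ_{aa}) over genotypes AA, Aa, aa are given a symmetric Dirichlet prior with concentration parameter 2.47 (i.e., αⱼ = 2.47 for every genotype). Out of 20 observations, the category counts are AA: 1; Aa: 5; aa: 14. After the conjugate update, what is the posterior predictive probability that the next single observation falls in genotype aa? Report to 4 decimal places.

The Dirichlet prior is conjugate to the Multinomial likelihood: each posterior αⱼ = prior αⱼ + observed count nⱼ.
Posterior concentration: (3.47, 7.47, 16.47), total = 27.41.
P(next = aa | data) = α_{aa}/Σα = 0.6009.

0.6009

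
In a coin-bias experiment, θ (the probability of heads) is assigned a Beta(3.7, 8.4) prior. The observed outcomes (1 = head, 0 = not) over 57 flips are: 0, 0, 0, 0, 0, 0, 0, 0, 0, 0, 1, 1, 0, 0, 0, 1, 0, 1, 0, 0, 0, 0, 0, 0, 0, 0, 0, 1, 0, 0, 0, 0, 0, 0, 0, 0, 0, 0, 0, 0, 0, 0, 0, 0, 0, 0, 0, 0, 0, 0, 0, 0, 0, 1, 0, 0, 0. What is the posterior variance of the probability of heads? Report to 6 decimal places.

The Beta prior is conjugate to a Binomial/Bernoulli likelihood; the update adds successes to α and failures to β.
Posterior: Beta(α+k, β+n−k) = Beta(3.7+6, 8.4+51) = Beta(9.7, 59.4).
Var = αβ/((α+β)²(α+β+1)) = 9.7·59.4/(69.1²·70.1) = 0.001721.

0.001721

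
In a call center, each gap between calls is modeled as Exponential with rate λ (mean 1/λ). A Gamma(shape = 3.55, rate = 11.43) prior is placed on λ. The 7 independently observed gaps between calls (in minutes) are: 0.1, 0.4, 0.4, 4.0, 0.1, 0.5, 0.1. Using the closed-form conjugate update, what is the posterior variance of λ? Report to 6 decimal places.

With a Gamma(shape α, rate β) prior on the exponential rate λ, the posterior after n observations with total T = Σxᵢ is Gamma(α+n, β+T).
Sum of observations T = 5.6 minutes; n = 7.
Posterior: Gamma(3.55+7, 11.43+5.6) = Gamma(10.55, 17.03).
Var = α/β² = 0.036377.

0.036377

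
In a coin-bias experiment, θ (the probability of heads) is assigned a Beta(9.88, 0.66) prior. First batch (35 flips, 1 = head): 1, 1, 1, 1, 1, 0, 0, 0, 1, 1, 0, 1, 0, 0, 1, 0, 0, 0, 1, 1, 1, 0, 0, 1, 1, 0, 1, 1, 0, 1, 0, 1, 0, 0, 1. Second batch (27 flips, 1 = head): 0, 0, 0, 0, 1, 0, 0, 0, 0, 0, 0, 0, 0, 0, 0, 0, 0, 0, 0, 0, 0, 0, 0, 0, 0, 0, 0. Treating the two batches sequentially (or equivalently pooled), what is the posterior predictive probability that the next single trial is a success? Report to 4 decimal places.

0.4119

The Beta prior is conjugate to a Binomial/Bernoulli likelihood; the update adds successes to α and failures to β.
After batch 1: Beta(9.88+19, 0.66+16) = Beta(28.88, 16.66).
After batch 2: Beta(28.88+1, 16.66+26) = Beta(29.88, 42.66).
For a single future Bernoulli trial, P(success | data) = α/(α+β) = 0.4119.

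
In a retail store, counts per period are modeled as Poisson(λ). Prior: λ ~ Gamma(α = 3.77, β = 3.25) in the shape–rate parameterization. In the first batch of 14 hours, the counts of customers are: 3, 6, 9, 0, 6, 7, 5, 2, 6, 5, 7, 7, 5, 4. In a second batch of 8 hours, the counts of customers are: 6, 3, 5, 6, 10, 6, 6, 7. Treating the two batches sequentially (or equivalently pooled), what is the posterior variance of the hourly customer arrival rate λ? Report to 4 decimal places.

0.1957

With a Gamma(shape α, rate β) prior, the Poisson likelihood is conjugate: the posterior is Gamma(α + ΣXᵢ, β + n).
Batch 1: sum of counts S = 72 over n = 14 hours.
After batch 1: Gamma(α+S, β+n) = Gamma(3.77+72, 3.25+14) = Gamma(75.77, 17.25).
Batch 2: sum of counts S = 49 over n = 8 hours.
After batch 2: Gamma(α+S, β+n) = Gamma(75.77+49, 17.25+8) = Gamma(124.77, 25.25).
Var = α/β² = 124.77/25.25² = 0.1957.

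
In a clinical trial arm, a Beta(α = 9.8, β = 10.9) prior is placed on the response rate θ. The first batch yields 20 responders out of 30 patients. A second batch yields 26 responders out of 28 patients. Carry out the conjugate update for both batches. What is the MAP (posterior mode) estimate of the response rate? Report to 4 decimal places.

0.7145

The Beta prior is conjugate to a Binomial/Bernoulli likelihood; the update adds successes to α and failures to β.
After batch 1: Beta(9.8+20, 10.9+10) = Beta(29.8, 20.9).
After batch 2: Beta(29.8+26, 20.9+2) = Beta(55.8, 22.9).
Mode of Beta(a,b) for a,b>1 is (a−1)/(a+b−2) = 54.8/76.7 = 0.7145.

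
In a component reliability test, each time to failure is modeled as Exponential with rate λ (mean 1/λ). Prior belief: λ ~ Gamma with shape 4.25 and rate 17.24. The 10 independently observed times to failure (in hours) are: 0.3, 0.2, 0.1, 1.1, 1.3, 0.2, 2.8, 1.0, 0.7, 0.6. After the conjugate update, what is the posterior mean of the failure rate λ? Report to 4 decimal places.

With a Gamma(shape α, rate β) prior on the exponential rate λ, the posterior after n observations with total T = Σxᵢ is Gamma(α+n, β+T).
Sum of observations T = 8.3 hours; n = 10.
Posterior: Gamma(4.25+10, 17.24+8.3) = Gamma(14.25, 25.54).
Posterior mean of λ = α/β = 14.25/25.54 = 0.5579.

0.5579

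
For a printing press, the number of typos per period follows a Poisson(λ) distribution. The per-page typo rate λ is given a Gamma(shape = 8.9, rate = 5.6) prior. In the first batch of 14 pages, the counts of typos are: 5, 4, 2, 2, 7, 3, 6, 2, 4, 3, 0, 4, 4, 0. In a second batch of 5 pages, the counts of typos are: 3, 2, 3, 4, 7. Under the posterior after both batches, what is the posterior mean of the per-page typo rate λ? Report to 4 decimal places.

3.0041

With a Gamma(shape α, rate β) prior, the Poisson likelihood is conjugate: the posterior is Gamma(α + ΣXᵢ, β + n).
Batch 1: sum of counts S = 46 over n = 14 pages.
After batch 1: Gamma(α+S, β+n) = Gamma(8.9+46, 5.6+14) = Gamma(54.9, 19.6).
Batch 2: sum of counts S = 19 over n = 5 pages.
After batch 2: Gamma(α+S, β+n) = Gamma(54.9+19, 19.6+5) = Gamma(73.9, 24.6).
Posterior mean = α/β = 73.9/24.6 = 3.0041.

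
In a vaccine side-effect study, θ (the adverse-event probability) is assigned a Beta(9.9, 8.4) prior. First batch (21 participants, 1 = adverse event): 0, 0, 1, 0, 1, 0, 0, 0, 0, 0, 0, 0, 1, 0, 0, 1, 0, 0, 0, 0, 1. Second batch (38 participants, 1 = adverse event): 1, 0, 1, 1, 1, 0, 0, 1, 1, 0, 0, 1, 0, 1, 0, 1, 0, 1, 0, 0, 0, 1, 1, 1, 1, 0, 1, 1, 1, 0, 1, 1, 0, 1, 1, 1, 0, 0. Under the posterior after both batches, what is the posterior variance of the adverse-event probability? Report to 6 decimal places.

The Beta prior is conjugate to a Binomial/Bernoulli likelihood; the update adds successes to α and failures to β.
After batch 1: Beta(9.9+5, 8.4+16) = Beta(14.9, 24.4).
After batch 2: Beta(14.9+22, 24.4+16) = Beta(36.9, 40.4).
Var = αβ/((α+β)²(α+β+1)) = 36.9·40.4/(77.3²·78.3) = 0.003186.

0.003186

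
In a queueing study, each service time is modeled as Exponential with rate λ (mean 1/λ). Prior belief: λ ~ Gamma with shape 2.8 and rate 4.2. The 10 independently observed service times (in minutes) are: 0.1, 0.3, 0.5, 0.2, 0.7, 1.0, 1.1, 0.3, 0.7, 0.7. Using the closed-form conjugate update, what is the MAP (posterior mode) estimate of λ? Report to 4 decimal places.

1.2041

With a Gamma(shape α, rate β) prior on the exponential rate λ, the posterior after n observations with total T = Σxᵢ is Gamma(α+n, β+T).
Sum of observations T = 5.6 minutes; n = 10.
Posterior: Gamma(2.8+10, 4.2+5.6) = Gamma(12.8, 9.8).
Mode = (α−1)/β = 1.2041.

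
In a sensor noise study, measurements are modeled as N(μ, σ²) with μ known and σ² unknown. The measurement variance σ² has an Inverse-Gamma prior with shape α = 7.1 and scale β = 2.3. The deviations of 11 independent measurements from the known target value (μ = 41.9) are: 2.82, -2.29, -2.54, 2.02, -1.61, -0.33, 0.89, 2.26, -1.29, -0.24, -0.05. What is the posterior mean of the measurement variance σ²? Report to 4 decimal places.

1.6661

With known mean μ and an Inverse-Gamma(α, β) prior on σ², the Normal likelihood is conjugate: posterior is Inv-Gamma(α + n/2, β + Σ(xᵢ−μ)²/2).
Σ(xᵢ−μ)² = (2.82)² + (-2.29)² + (-2.54)² + (2.02)² + (-1.61)² + (-0.33)² + (0.89)² + (2.26)² + (-1.29)² + (-0.24)² + (-0.05)² = 34.0534.
Posterior: Inv-Gamma(7.1 + 11/2, 2.3 + 34.0534/2) = Inv-Gamma(12.60, 19.32670).
E[σ²|data] = β/(α−1) = 19.32670/11.60 = 1.6661.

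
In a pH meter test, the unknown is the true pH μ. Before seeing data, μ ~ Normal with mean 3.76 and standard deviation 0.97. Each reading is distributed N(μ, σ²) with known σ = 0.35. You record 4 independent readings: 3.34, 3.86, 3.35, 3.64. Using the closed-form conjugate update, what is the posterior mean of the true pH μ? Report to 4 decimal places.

For Normal data with known variance σ², a Normal(μ₀, σ₀²) prior on μ is conjugate. Posterior precision = 1/σ₀² + n/σ²; posterior mean is the precision-weighted average of μ₀ and x̄.
Σxᵢ = 3.34 + 3.86 + 3.35 + 3.64 = 14.19, so n·x̄ = 14.19.
σ₀² = 0.97² = 0.9409, σ² = 0.35² = 0.1225; σ² + n·σ₀² = 0.1225 + 4·0.9409 = 3.8861.
Posterior mean = (μ₀/σ₀² + n·x̄/σ²)/(1/σ₀² + n/σ²) = (σ²·μ₀ + σ₀²·n·x̄)/(σ² + n·σ₀²) = (0.1225·3.76 + 0.9409·14.19)/3.8861 = 13.811971/3.8861 = 3.5542.

3.5542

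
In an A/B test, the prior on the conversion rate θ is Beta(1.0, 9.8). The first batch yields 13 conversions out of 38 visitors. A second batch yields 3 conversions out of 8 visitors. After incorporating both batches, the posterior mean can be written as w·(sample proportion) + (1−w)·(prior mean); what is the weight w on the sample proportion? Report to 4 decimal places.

0.8099

The Beta prior is conjugate to a Binomial/Bernoulli likelihood; the update adds successes to α and failures to β.
Total number of visitors: n = 38 + 8 = 46.
Posterior mean = (α₀+k)/(α₀+β₀+n) = [n/(α₀+β₀+n)]·(k/n) + [(α₀+β₀)/(α₀+β₀+n)]·α₀/(α₀+β₀), so only n and the prior enter the weight.
The weight on the data is w = n/(α₀+β₀+n) = 46/(1.0+9.8+46) = 46/56.8 = 0.8099.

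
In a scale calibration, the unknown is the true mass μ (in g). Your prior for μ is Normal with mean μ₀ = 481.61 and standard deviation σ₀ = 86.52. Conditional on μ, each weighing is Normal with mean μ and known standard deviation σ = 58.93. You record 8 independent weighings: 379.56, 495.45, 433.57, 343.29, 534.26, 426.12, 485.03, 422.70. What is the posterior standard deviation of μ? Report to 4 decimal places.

For Normal data with known variance σ², a Normal(μ₀, σ₀²) prior on μ is conjugate. Posterior precision = 1/σ₀² + n/σ²; posterior mean is the precision-weighted average of μ₀ and x̄.
σ₀² = 86.52² = 7485.7104, σ² = 58.93² = 3472.7449; σ² + n·σ₀² = 3472.7449 + 8·7485.7104 = 63358.4281.
Posterior precision = 1/σ₀² + n/σ² = 1/7485.7104 + 8/3472.7449 = (σ² + n·σ₀²)/(σ₀²σ²) = 63358.4281/(7485.7104·3472.7449); posterior variance σₙ² = σ₀²σ²/(σ² + n·σ₀²) = 7485.7104·3472.7449/63358.4281 = 410.299993.
Posterior SD = √σₙ² = √(7485.7104·3472.7449/63358.4281) = 20.2559.

20.2559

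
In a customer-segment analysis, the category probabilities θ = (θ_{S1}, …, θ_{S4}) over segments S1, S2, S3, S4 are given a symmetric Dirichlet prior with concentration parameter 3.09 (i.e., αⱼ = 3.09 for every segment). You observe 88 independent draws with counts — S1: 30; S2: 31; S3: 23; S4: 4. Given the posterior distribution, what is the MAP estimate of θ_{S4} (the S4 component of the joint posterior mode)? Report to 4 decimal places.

The Dirichlet prior is conjugate to the Multinomial likelihood: each posterior αⱼ = prior αⱼ + observed count nⱼ.
Posterior concentration: (33.09, 34.09, 26.09, 7.09), total = 100.36.
Joint mode component: (α_{S4}−1)/(Σα−K) = 6.09/96.36 = 0.0632.

0.0632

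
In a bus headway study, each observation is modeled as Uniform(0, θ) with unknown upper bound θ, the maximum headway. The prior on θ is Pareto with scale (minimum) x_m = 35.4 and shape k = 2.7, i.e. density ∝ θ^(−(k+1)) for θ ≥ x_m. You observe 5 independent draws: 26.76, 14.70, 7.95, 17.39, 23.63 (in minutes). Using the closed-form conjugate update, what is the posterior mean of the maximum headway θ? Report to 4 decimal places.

A Pareto(scale x_m, shape k) prior on the upper bound θ of Uniform(0, θ) is conjugate: posterior is Pareto(max(x_m, max xᵢ), k + n).
Sample maximum = 26.76; prior scale x_m = 35.4 → posterior scale = max = 35.40.
Posterior shape = 2.7 + 5 = 7.7.
E[θ|data] = k·x_m/(k−1) = 7.7·35.40/6.7 = 40.6836.

40.6836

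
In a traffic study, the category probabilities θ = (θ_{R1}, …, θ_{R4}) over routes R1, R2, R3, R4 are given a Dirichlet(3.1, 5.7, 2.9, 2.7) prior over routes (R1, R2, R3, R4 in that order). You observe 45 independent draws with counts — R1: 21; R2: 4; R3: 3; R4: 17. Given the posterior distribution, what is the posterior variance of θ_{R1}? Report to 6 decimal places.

The Dirichlet prior is conjugate to the Multinomial likelihood: each posterior αⱼ = prior αⱼ + observed count nⱼ.
Posterior concentration: (24.1, 9.7, 5.9, 19.7), total = 59.4.
Var[θ_j] = α_j(Σα−α_j)/((Σα)²(Σα+1)) = 24.1·35.3/(59.4²·60.4) = 0.003992.

0.003992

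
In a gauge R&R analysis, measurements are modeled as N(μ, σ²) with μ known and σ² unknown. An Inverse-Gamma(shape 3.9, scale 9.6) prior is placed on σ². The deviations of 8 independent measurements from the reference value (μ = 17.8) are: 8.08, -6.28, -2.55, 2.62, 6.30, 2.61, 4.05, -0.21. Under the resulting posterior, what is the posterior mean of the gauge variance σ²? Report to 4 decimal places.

With known mean μ and an Inverse-Gamma(α, β) prior on σ², the Normal likelihood is conjugate: posterior is Inv-Gamma(α + n/2, β + Σ(xᵢ−μ)²/2).
Σ(xᵢ−μ)² = (8.08)² + (-6.28)² + (-2.55)² + (2.62)² + (6.30)² + (2.61)² + (4.05)² + (-0.21)² = 181.0404.
Posterior: Inv-Gamma(3.9 + 8/2, 9.6 + 181.0404/2) = Inv-Gamma(7.90, 100.12020).
E[σ²|data] = β/(α−1) = 100.12020/6.90 = 14.5102.

14.5102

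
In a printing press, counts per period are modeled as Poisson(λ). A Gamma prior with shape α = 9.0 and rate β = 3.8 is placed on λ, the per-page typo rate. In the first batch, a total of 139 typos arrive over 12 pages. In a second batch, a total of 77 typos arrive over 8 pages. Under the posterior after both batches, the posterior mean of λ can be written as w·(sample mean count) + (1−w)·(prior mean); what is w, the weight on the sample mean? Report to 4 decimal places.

0.8403

With a Gamma(shape α, rate β) prior, the Poisson likelihood is conjugate: the posterior is Gamma(α + ΣXᵢ, β + n).
Total number of pages: n = 12 + 8 = 20.
Posterior mean = (α₀+S)/(β₀+n) = [n/(β₀+n)]·(S/n) + [β₀/(β₀+n)]·(α₀/β₀), so only n and β₀ enter the weight.
Weight on data w = n/(β₀+n) = 20/(3.8+20) = 20/23.8 = 0.8403.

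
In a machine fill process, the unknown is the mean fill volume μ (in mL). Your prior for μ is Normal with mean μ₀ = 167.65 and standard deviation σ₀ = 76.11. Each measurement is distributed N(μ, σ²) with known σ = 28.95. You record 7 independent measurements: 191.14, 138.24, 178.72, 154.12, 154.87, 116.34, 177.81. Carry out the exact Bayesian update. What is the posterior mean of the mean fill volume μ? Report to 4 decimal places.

For Normal data with known variance σ², a Normal(μ₀, σ₀²) prior on μ is conjugate. Posterior precision = 1/σ₀² + n/σ²; posterior mean is the precision-weighted average of μ₀ and x̄.
Σxᵢ = 191.14 + 138.24 + 178.72 + 154.12 + 154.87 + 116.34 + 177.81 = 1111.24, so n·x̄ = 1111.24.
σ₀² = 76.11² = 5792.7321, σ² = 28.95² = 838.1025; σ² + n·σ₀² = 838.1025 + 7·5792.7321 = 41387.2272.
Posterior mean = (μ₀/σ₀² + n·x̄/σ²)/(1/σ₀² + n/σ²) = (σ²·μ₀ + σ₀²·n·x̄)/(σ² + n·σ₀²) = (838.1025·167.65 + 5792.7321·1111.24)/41387.2272 = 6577623.502929/41387.2272 = 158.9288.

158.9288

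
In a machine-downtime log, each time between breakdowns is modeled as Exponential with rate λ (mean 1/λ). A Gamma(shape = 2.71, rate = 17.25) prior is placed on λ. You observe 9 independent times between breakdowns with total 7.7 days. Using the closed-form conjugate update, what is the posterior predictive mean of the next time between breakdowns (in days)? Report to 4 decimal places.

2.3296

With a Gamma(shape α, rate β) prior on the exponential rate λ, the posterior after n observations with total T = Σxᵢ is Gamma(α+n, β+T).
Posterior: Gamma(2.71+9, 17.25+7.7) = Gamma(11.71, 24.95).
The predictive distribution for the next observation is Lomax; its mean is β/(α−1) = 24.95/10.71 = 2.3296.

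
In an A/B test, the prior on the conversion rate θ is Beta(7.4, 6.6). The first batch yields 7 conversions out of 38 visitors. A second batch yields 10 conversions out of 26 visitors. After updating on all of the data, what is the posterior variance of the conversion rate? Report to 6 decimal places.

The Beta prior is conjugate to a Binomial/Bernoulli likelihood; the update adds successes to α and failures to β.
After batch 1: Beta(7.4+7, 6.6+31) = Beta(14.4, 37.6).
After batch 2: Beta(14.4+10, 37.6+16) = Beta(24.4, 53.6).
Var = αβ/((α+β)²(α+β+1)) = 24.4·53.6/(78.0²·79.0) = 0.002721.

0.002721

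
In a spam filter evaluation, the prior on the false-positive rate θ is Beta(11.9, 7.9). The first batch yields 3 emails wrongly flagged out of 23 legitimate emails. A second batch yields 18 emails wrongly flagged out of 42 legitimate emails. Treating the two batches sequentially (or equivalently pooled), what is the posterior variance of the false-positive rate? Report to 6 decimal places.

The Beta prior is conjugate to a Binomial/Bernoulli likelihood; the update adds successes to α and failures to β.
After batch 1: Beta(11.9+3, 7.9+20) = Beta(14.9, 27.9).
After batch 2: Beta(14.9+18, 27.9+24) = Beta(32.9, 51.9).
Var = αβ/((α+β)²(α+β+1)) = 32.9·51.9/(84.8²·85.8) = 0.002767.

0.002767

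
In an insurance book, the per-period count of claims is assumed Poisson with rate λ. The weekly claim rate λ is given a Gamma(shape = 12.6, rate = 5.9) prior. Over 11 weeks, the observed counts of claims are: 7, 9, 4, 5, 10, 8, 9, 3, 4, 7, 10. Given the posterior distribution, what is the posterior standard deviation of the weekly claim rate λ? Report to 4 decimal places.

With a Gamma(shape α, rate β) prior, the Poisson likelihood is conjugate: the posterior is Gamma(α + ΣXᵢ, β + n).
Sum of counts S = 76 over n = 11 weeks.
Posterior: Gamma(α+S, β+n) = Gamma(12.6+76, 5.9+11) = Gamma(88.6, 16.9).
SD = √α/β = √88.6/16.9 = 0.5570.

0.5570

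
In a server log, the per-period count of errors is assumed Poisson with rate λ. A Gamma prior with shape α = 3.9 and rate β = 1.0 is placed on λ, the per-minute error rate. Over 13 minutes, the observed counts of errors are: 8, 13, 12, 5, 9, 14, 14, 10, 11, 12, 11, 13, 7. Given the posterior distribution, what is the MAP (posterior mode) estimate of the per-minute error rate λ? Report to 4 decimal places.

With a Gamma(shape α, rate β) prior, the Poisson likelihood is conjugate: the posterior is Gamma(α + ΣXᵢ, β + n).
Sum of counts S = 139 over n = 13 minutes.
Posterior: Gamma(α+S, β+n) = Gamma(3.9+139, 1.0+13) = Gamma(142.9, 14.0).
Mode of Gamma(α,β) for α≥1 is (α−1)/β = 141.9/14.0 = 10.1357.

10.1357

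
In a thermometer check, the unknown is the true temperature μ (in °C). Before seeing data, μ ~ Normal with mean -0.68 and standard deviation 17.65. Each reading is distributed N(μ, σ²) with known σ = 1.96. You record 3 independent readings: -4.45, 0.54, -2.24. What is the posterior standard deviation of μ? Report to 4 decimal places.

1.1293

For Normal data with known variance σ², a Normal(μ₀, σ₀²) prior on μ is conjugate. Posterior precision = 1/σ₀² + n/σ²; posterior mean is the precision-weighted average of μ₀ and x̄.
σ₀² = 17.65² = 311.5225, σ² = 1.96² = 3.8416; σ² + n·σ₀² = 3.8416 + 3·311.5225 = 938.4091.
Posterior precision = 1/σ₀² + n/σ² = 1/311.5225 + 3/3.8416 = (σ² + n·σ₀²)/(σ₀²σ²) = 938.4091/(311.5225·3.8416); posterior variance σₙ² = σ₀²σ²/(σ² + n·σ₀²) = 311.5225·3.8416/938.4091 = 1.275291.
Posterior SD = √σₙ² = √(311.5225·3.8416/938.4091) = 1.1293.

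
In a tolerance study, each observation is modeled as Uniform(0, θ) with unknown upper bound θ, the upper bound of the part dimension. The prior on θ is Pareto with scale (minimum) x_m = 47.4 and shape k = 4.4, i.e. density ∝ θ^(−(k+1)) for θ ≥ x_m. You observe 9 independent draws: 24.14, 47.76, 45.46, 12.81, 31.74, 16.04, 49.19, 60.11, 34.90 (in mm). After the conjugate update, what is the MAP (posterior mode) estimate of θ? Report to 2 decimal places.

A Pareto(scale x_m, shape k) prior on the upper bound θ of Uniform(0, θ) is conjugate: posterior is Pareto(max(x_m, max xᵢ), k + n).
Sample maximum = 60.11; prior scale x_m = 47.4 → posterior scale = max = 60.11.
Posterior shape = 4.4 + 9 = 13.4.
The Pareto density is decreasing on [x_m, ∞), so the mode is x_m = 60.11.

60.11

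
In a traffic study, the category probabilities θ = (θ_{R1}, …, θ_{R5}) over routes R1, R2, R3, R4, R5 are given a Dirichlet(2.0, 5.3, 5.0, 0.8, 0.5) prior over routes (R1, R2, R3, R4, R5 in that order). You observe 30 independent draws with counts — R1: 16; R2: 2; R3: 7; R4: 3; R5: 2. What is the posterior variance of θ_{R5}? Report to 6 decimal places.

The Dirichlet prior is conjugate to the Multinomial likelihood: each posterior αⱼ = prior αⱼ + observed count nⱼ.
Posterior concentration: (18.0, 7.3, 12.0, 3.8, 2.5), total = 43.6.
Var[θ_j] = α_j(Σα−α_j)/((Σα)²(Σα+1)) = 2.5·41.1/(43.6²·44.6) = 0.001212.

0.001212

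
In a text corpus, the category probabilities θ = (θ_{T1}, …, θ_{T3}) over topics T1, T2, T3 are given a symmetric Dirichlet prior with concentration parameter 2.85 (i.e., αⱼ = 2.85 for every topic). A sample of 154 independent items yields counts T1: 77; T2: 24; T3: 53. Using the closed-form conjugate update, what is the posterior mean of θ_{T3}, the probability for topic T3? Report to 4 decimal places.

The Dirichlet prior is conjugate to the Multinomial likelihood: each posterior αⱼ = prior αⱼ + observed count nⱼ.
Posterior concentration: (79.85, 26.85, 55.85), total = 162.55.
E[θ_{T3}|data] = α_{T3}/Σα = 55.85/162.55 = 0.3436.

0.3436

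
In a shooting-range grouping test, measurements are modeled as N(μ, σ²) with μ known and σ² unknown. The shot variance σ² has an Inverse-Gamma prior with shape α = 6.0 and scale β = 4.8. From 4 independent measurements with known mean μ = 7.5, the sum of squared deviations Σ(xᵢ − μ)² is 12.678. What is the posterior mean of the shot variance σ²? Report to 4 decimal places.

1.5913

With known mean μ and an Inverse-Gamma(α, β) prior on σ², the Normal likelihood is conjugate: posterior is Inv-Gamma(α + n/2, β + Σ(xᵢ−μ)²/2).
Posterior: Inv-Gamma(6.0 + 4/2, 4.8 + 12.678/2) = Inv-Gamma(8.00, 11.1390).
E[σ²|data] = β/(α−1) = 11.1390/7.00 = 1.5913.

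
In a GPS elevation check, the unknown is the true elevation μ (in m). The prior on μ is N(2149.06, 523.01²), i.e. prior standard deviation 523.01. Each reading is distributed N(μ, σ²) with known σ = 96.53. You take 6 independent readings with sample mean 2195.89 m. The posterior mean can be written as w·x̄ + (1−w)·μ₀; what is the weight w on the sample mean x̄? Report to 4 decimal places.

0.9944

For Normal data with known variance σ², a Normal(μ₀, σ₀²) prior on μ is conjugate. Posterior precision = 1/σ₀² + n/σ²; posterior mean is the precision-weighted average of μ₀ and x̄.
σ₀² = 523.01² = 273539.4601, σ² = 96.53² = 9318.0409. Prior precision 1/σ₀² = 1/273539.4601; data precision n/σ² = 6/9318.0409.
w = (n/σ²)/(1/σ₀² + n/σ²) = n·σ₀²/(σ² + n·σ₀²) = 6·273539.4601/(9318.0409 + 6·273539.4601) = 1641236.7606/1650554.8015 = 0.9944.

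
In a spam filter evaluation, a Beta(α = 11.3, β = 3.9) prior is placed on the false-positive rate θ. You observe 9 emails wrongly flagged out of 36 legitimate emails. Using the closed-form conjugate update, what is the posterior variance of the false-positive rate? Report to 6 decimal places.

0.004584

The Beta prior is conjugate to a Binomial/Bernoulli likelihood; the update adds successes to α and failures to β.
Posterior: Beta(α+k, β+n−k) = Beta(11.3+9, 3.9+27) = Beta(20.3, 30.9).
Var = αβ/((α+β)²(α+β+1)) = 20.3·30.9/(51.2²·52.2) = 0.004584.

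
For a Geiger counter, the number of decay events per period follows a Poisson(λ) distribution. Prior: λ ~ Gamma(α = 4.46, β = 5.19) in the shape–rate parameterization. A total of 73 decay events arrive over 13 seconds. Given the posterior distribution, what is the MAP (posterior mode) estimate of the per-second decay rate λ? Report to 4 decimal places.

With a Gamma(shape α, rate β) prior, the Poisson likelihood is conjugate: the posterior is Gamma(α + ΣXᵢ, β + n).
Posterior: Gamma(α+S, β+n) = Gamma(4.46+73, 5.19+13) = Gamma(77.46, 18.19).
Mode of Gamma(α,β) for α≥1 is (α−1)/β = 76.46/18.19 = 4.2034.

4.2034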